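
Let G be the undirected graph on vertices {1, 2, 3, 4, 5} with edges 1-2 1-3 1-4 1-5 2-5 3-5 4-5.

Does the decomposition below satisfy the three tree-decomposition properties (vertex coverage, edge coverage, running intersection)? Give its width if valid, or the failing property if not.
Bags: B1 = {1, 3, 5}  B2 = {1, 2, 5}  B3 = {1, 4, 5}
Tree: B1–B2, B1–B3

Vertex coverage: the bags together contain {1, 2, 3, 4, 5}, the full vertex set. Edge coverage: each edge of G has both endpoints in at least one bag. Running intersection: for every vertex, the bags containing it form a connected subtree. All three properties hold, so this is a valid tree decomposition of width max|bag| − 1 = 2, and hence tw(G) ≤ 2.

Yes; width 2.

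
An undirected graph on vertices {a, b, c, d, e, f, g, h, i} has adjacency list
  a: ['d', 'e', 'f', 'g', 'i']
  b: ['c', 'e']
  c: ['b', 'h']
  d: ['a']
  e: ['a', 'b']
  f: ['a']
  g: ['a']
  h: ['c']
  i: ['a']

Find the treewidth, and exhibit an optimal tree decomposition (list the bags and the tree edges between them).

Each bag holds 2 vertices, so the decomposition has width 1, which upper-bounds the treewidth. Since G has at least one edge (e.g. g–a), it is not an edgeless graph, so tw(G) ≥ 1. The upper and lower bounds meet at 1, so that is the treewidth.

Treewidth 1.
Bags: B1 = {a, g}  B2 = {a, f}  B3 = {a, e}  B4 = {b, e}  B5 = {a, d}  B6 = {a, i}  B7 = {b, c}  B8 = {c, h}
Tree: B1–B2, B2–B3, B3–B4, B3–B5, B3–B6, B4–B7, B7–B8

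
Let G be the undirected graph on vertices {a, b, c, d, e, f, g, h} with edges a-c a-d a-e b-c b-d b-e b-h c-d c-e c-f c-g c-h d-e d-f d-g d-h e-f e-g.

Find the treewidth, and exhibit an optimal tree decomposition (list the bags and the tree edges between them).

Each bag holds 4 vertices, so the decomposition has width 3, which upper-bounds the treewidth. For the lower bound, the 4 vertices {c, d, e, g} are pairwise adjacent, and any tree decomposition puts a clique entirely inside one bag — forcing width ≥ 3. Hence tw(G) = 3 exactly.

Treewidth 3.
Bags: B1 = {b, c, d, e}  B2 = {c, d, e, f}  B3 = {c, d, e, g}  B4 = {b, c, d, h}  B5 = {a, c, d, e}
Tree: B1–B2, B2–B3, B1–B4, B3–B5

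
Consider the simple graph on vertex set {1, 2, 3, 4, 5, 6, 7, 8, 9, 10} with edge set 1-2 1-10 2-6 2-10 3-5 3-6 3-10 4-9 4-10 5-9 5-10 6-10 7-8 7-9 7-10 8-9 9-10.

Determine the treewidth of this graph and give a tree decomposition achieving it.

Each bag holds 3 vertices, so the decomposition has width 2, which upper-bounds the treewidth. For the lower bound, the 3 vertices {7, 8, 9} are pairwise adjacent, and any tree decomposition puts a clique entirely inside one bag — forcing width ≥ 2. Therefore the treewidth is 2.

Treewidth 2.
One such decomposition:
Bags: B1 = {7, 9, 10}  B2 = {7, 8, 9}  B3 = {5, 9, 10}  B4 = {3, 5, 10}  B5 = {3, 6, 10}  B6 = {4, 9, 10}  B7 = {2, 6, 10}  B8 = {1, 2, 10}
Tree: B1–B2, B1–B3, B3–B4, B4–B5, B3–B6, B5–B7, B7–B8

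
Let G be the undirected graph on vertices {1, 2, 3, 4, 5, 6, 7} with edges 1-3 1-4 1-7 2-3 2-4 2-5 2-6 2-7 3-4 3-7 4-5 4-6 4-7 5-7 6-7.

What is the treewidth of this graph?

3

A width-3 tree decomposition is:
Bags: B1 = {1, 3, 4, 7}  B2 = {2, 3, 4, 7}  B3 = {2, 4, 6, 7}  B4 = {2, 4, 5, 7}
Tree: B1–B2, B2–B3, B2–B4
The largest bag has 4 vertices, giving width 3; this decomposition certifies tw(G) ≤ 3. For the lower bound, the 4 vertices {1, 3, 4, 7} are pairwise adjacent, and any tree decomposition puts a clique entirely inside one bag — forcing width ≥ 3. Therefore the treewidth is 3.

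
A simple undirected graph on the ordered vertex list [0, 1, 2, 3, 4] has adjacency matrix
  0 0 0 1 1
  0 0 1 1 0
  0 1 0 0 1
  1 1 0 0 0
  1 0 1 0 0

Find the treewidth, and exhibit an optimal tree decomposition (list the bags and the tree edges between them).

Treewidth 2.
One optimal decomposition is:
Bags: B1 = {1, 2, 4}  B2 = {1, 3, 4}  B3 = {0, 3, 4}
Tree: B1–B2, B2–B3

Every bag has size at most 3, so the width is 3 − 1 = 2 and tw(G) ≤ 2. Since 4–2–1–3–0–4 is a cycle in G, G is not acyclic. Forests are exactly the graphs of treewidth ≤ 1, so tw(G) ≥ 2. Hence tw(G) = 2 exactly.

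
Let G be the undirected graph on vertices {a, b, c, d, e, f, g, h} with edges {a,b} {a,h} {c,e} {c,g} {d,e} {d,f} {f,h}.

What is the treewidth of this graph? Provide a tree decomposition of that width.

Treewidth 1.
One such decomposition:
Bags: B1 = {a, b}  B2 = {a, h}  B3 = {f, h}  B4 = {d, f}  B5 = {d, e}  B6 = {c, e}  B7 = {c, g}
Tree: B1–B2, B2–B3, B3–B4, B4–B5, B5–B6, B6–B7

The largest bag has 2 vertices, giving width 1; this decomposition certifies tw(G) ≤ 1. Since G has at least one edge (e.g. b–a), it is not an edgeless graph, so tw(G) ≥ 1. The upper and lower bounds meet at 1, so that is the treewidth.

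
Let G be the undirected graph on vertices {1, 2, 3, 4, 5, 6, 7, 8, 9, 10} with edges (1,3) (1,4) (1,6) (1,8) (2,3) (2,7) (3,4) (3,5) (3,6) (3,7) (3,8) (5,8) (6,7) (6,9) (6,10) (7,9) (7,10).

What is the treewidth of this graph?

A width-2 tree decomposition is:
Bags: B1 = {1, 3, 6}  B2 = {3, 6, 7}  B3 = {1, 3, 4}  B4 = {1, 3, 8}  B5 = {6, 7, 10}  B6 = {6, 7, 9}  B7 = {2, 3, 7}  B8 = {3, 5, 8}
Tree: B1–B2, B1–B3, B3–B4, B2–B5, B2–B6, B2–B7, B4–B8
Each bag holds 3 vertices, so the decomposition has width 2, which upper-bounds the treewidth. For the lower bound, the 3 vertices {6, 7, 9} are pairwise adjacent, and any tree decomposition puts a clique entirely inside one bag — forcing width ≥ 2. Therefore the treewidth is 2.

2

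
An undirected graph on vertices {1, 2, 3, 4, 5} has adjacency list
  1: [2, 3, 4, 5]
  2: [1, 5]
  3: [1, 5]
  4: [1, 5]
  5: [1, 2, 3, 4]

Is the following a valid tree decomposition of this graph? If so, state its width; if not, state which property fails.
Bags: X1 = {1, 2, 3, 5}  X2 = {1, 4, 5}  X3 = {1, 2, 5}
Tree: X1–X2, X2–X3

A tree decomposition must satisfy three properties: every vertex lies in some bag; for every edge, both endpoints lie together in some bag; and for every vertex, the bags containing it form a connected subtree. Here bags containing vertex 2 are not connected in the tree, so the decomposition is invalid.

No — bags containing vertex 2 are not connected in the tree.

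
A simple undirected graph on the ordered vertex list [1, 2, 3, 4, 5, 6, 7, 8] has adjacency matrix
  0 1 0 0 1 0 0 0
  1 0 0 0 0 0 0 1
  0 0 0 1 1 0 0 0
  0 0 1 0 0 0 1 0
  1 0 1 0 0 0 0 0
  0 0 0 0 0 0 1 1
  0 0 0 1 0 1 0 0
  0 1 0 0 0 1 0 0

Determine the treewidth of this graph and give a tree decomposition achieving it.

Each bag holds 3 vertices, so the decomposition has width 2, which upper-bounds the treewidth. The edges 7–4–3–5–1–2–8–6–7 form a cycle, so G is not a tree and its treewidth is at least 2. Combining the bounds, tw(G) = 2.

Treewidth 2.
Bags: B1 = {3, 4, 7}  B2 = {3, 5, 7}  B3 = {1, 5, 7}  B4 = {1, 2, 7}  B5 = {2, 7, 8}  B6 = {6, 7, 8}
Tree: B1–B2, B2–B3, B3–B4, B4–B5, B5–B6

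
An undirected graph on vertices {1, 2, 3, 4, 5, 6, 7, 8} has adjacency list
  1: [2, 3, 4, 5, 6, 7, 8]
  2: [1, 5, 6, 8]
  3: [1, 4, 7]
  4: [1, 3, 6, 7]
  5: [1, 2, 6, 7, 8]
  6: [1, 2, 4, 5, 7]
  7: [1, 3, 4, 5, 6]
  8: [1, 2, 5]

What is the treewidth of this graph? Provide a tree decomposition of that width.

Treewidth 3.
One optimal decomposition is:
Bags: B1 = {1, 4, 6, 7}  B2 = {1, 3, 4, 7}  B3 = {1, 5, 6, 7}  B4 = {1, 2, 5, 6}  B5 = {1, 2, 5, 8}
Tree: B1–B2, B1–B3, B3–B4, B4–B5

Each bag holds 4 vertices, so the decomposition has width 3, which upper-bounds the treewidth. Conversely, {1, 3, 4, 7} is a clique of size 4, and the vertices of any clique must share a bag in every tree decomposition; so some bag has ≥ 4 vertices and tw(G) ≥ 3. Hence tw(G) = 3 exactly.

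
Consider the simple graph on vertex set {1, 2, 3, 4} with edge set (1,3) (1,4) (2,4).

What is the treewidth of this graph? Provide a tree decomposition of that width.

Treewidth 1.
Bags: B1 = {2, 4}  B2 = {1, 4}  B3 = {1, 3}
Tree: B1–B2, B2–B3

The largest bag has 2 vertices, giving width 1; this decomposition certifies tw(G) ≤ 1. G has an edge, so its treewidth is at least 1. Combining the bounds, tw(G) = 1.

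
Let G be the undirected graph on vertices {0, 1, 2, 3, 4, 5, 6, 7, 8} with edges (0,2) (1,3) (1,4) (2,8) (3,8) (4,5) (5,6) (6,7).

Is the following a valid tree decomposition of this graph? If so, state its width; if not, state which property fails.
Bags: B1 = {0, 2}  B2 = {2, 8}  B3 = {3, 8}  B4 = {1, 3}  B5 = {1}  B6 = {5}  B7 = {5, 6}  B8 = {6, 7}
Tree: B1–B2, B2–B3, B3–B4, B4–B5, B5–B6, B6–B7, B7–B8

A tree decomposition must satisfy three properties: every vertex lies in some bag; for every edge, both endpoints lie together in some bag; and for every vertex, the bags containing it form a connected subtree. Here vertex 4 appears in no bag, so the decomposition is invalid.

No — vertex 4 appears in no bag.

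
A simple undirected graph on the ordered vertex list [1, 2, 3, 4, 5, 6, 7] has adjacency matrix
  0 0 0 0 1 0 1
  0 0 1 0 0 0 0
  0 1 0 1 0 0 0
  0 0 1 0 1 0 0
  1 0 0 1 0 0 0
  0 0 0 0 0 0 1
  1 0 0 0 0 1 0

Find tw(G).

A width-1 tree decomposition is:
Bags: B1 = {2, 3}  B2 = {3, 4}  B3 = {4, 5}  B4 = {1, 5}  B5 = {1, 7}  B6 = {6, 7}
Tree: B1–B2, B2–B3, B3–B4, B4–B5, B5–B6
Each bag holds 2 vertices, so the decomposition has width 1, which upper-bounds the treewidth. G has an edge, so its treewidth is at least 1. Hence tw(G) = 1 exactly.

1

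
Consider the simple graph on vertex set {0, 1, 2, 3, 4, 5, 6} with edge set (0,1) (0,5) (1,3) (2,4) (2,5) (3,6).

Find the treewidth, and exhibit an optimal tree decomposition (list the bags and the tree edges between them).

Treewidth 1.
Bags: B1 = {2, 4}  B2 = {2, 5}  B3 = {0, 5}  B4 = {0, 1}  B5 = {1, 3}  B6 = {3, 6}
Tree: B1–B2, B2–B3, B3–B4, B4–B5, B5–B6

Each bag holds 2 vertices, so the decomposition has width 1, which upper-bounds the treewidth. Any graph with an edge has treewidth ≥ 1, and G has the edge 4–2. Therefore the treewidth is 1.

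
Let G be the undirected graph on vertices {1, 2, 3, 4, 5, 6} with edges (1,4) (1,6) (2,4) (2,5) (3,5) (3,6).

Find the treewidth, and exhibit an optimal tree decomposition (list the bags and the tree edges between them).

Treewidth 2.
One such decomposition:
Bags: B1 = {1, 2, 4}  B2 = {1, 2, 6}  B3 = {2, 3, 6}  B4 = {2, 3, 5}
Tree: B1–B2, B2–B3, B3–B4

Every bag has size at most 3, so the width is 3 − 1 = 2 and tw(G) ≤ 2. For the lower bound, G contains the cycle 2–4–1–6–3–5–2, so G is not a forest; only forests have treewidth ≤ 1, hence tw(G) ≥ 2. Hence tw(G) = 2 exactly.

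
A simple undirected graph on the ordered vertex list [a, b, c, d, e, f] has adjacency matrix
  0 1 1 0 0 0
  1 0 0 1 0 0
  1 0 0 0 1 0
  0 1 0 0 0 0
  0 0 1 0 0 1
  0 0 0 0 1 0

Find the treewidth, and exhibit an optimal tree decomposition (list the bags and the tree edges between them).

Treewidth 1.
One such decomposition:
Bags: B1 = {e, f}  B2 = {c, e}  B3 = {a, c}  B4 = {a, b}  B5 = {b, d}
Tree: B1–B2, B2–B3, B3–B4, B4–B5

Each bag holds 2 vertices, so the decomposition has width 1, which upper-bounds the treewidth. Any graph with an edge has treewidth ≥ 1, and G has the edge f–e. Combining the bounds, tw(G) = 1.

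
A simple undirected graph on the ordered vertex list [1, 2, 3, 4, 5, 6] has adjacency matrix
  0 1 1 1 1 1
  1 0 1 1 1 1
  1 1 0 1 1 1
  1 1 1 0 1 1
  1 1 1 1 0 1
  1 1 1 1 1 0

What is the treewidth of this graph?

5

A width-5 tree decomposition is:
Bags: B1 = {1, 2, 3, 4, 5, 6}
Tree: (single bag)
With just one bag of size 6, the width is 6 − 1 = 5, so tw(G) ≤ 5. On the other hand G contains the 6-clique {1, 2, 3, 4, 5, 6}. A clique must lie in a single bag of any decomposition, so no decomposition can have width below 5. The upper and lower bounds meet at 5, so that is the treewidth.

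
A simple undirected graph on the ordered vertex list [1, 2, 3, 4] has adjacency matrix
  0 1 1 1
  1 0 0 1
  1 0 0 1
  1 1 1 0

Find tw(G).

A width-2 tree decomposition is:
Bags: B1 = {1, 2, 4}  B2 = {1, 3, 4}
Tree: B1–B2
Every bag has size at most 3, so the width is 3 − 1 = 2 and tw(G) ≤ 2. Conversely, {1, 2, 4} is a clique of size 3, and the vertices of any clique must share a bag in every tree decomposition; so some bag has ≥ 3 vertices and tw(G) ≥ 2. Combining the bounds, tw(G) = 2.

2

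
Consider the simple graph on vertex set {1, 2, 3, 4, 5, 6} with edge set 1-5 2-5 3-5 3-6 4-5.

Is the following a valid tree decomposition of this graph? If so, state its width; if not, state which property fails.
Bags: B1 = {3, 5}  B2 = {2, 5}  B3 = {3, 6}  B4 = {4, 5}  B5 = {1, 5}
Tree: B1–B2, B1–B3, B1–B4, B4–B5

Checking the three conditions: (i) the bags cover all of {1, 2, 3, 4, 5, 6}; (ii) for each edge, some bag contains both endpoints; (iii) the bags containing any fixed vertex form a subtree. All hold, so the decomposition is valid with width 2 − 1 = 1.

Yes; width 1.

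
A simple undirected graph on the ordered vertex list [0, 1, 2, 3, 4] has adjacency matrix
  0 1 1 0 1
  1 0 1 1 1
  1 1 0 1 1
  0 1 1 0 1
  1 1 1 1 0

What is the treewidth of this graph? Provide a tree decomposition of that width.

Every bag has size at most 4, so the width is 4 − 1 = 3 and tw(G) ≤ 3. Conversely, {0, 1, 2, 4} is a clique of size 4, and the vertices of any clique must share a bag in every tree decomposition; so some bag has ≥ 4 vertices and tw(G) ≥ 3. The upper and lower bounds meet at 3, so that is the treewidth.

Treewidth 3.
One optimal decomposition is:
Bags: B1 = {0, 1, 2, 4}  B2 = {1, 2, 3, 4}
Tree: B1–B2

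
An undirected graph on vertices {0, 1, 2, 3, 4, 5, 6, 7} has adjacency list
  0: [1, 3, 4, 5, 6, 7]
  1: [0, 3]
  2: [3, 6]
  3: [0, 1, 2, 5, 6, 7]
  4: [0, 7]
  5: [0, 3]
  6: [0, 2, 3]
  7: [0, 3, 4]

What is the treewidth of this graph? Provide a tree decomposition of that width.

Treewidth 2.
One optimal decomposition is:
Bags: B1 = {0, 3, 5}  B2 = {0, 3, 6}  B3 = {0, 3, 7}  B4 = {2, 3, 6}  B5 = {0, 4, 7}  B6 = {0, 1, 3}
Tree: B1–B2, B2–B3, B2–B4, B3–B5, B2–B6

Every bag has size at most 3, so the width is 3 − 1 = 2 and tw(G) ≤ 2. Conversely, {0, 1, 3} is a clique of size 3, and the vertices of any clique must share a bag in every tree decomposition; so some bag has ≥ 3 vertices and tw(G) ≥ 2. Combining the bounds, tw(G) = 2.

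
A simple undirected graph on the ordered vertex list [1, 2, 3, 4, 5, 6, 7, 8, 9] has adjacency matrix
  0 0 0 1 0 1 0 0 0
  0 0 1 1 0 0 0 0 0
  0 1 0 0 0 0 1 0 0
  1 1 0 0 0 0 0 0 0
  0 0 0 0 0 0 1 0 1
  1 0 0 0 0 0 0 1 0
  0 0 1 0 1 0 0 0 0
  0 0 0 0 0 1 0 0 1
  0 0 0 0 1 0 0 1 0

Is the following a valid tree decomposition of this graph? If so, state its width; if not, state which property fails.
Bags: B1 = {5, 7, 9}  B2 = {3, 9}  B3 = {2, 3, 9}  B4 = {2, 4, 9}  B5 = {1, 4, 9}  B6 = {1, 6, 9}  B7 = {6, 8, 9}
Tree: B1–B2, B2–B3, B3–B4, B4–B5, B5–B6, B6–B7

A tree decomposition must satisfy three properties: every vertex lies in some bag; for every edge, both endpoints lie together in some bag; and for every vertex, the bags containing it form a connected subtree. Here edge (7,3) lies in no bag, so the decomposition is invalid.

No — edge (7,3) lies in no bag.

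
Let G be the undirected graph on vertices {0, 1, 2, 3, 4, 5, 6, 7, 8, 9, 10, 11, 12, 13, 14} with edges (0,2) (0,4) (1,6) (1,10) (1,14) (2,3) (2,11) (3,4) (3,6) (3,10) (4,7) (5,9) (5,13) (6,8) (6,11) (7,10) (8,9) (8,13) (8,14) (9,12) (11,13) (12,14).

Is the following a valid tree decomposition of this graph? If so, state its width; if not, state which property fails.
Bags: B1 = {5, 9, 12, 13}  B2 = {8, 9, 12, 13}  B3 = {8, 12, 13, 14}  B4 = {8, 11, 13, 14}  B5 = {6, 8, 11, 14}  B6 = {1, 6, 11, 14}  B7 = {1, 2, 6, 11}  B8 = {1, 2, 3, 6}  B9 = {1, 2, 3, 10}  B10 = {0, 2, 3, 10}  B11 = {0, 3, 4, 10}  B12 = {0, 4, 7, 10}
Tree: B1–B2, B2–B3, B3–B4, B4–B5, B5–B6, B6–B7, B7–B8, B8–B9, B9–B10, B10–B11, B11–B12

Every vertex of G appears in some bag (union = {0, 1, 2, 3, 4, 5, 6, 7, 8, 9, 10, 11, 12, 13, 14}); every edge is covered by a bag; and for each vertex v the set of bags containing v is connected in the bag tree. The decomposition is therefore valid. The largest bag has 4 vertices, so the width is 3.

Yes; width 3.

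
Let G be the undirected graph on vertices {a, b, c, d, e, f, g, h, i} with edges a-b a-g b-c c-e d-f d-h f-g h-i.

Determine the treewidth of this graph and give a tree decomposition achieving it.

The largest bag has 2 vertices, giving width 1; this decomposition certifies tw(G) ≤ 1. Any graph with an edge has treewidth ≥ 1, and G has the edge i–h. Hence tw(G) = 1 exactly.

Treewidth 1.
One optimal decomposition is:
Bags: B1 = {h, i}  B2 = {d, h}  B3 = {d, f}  B4 = {f, g}  B5 = {a, g}  B6 = {a, b}  B7 = {b, c}  B8 = {c, e}
Tree: B1–B2, B2–B3, B3–B4, B4–B5, B5–B6, B6–B7, B7–B8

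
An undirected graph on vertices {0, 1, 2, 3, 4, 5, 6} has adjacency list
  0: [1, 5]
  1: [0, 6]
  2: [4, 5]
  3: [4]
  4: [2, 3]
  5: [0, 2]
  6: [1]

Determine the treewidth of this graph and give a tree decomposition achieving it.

Treewidth 1.
Bags: B1 = {3, 4}  B2 = {2, 4}  B3 = {2, 5}  B4 = {0, 5}  B5 = {0, 1}  B6 = {1, 6}
Tree: B1–B2, B2–B3, B3–B4, B4–B5, B5–B6

The largest bag has 2 vertices, giving width 1; this decomposition certifies tw(G) ≤ 1. Any graph with an edge has treewidth ≥ 1, and G has the edge 3–4. The upper and lower bounds meet at 1, so that is the treewidth.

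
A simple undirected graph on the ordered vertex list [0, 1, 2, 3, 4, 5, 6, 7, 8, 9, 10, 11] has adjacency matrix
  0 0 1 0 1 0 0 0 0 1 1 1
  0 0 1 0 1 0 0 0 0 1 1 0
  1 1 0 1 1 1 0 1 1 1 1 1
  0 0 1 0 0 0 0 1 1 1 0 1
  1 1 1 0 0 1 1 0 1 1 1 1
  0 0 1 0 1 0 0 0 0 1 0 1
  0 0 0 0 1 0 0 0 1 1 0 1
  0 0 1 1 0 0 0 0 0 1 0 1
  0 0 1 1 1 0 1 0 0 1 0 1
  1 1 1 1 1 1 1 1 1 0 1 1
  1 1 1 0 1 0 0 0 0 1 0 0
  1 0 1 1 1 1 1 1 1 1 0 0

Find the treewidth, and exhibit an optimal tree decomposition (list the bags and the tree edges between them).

Treewidth 4.
One optimal decomposition is:
Bags: B1 = {2, 4, 8, 9, 11}  B2 = {0, 2, 4, 9, 11}  B3 = {2, 4, 5, 9, 11}  B4 = {0, 2, 4, 9, 10}  B5 = {2, 3, 8, 9, 11}  B6 = {2, 3, 7, 9, 11}  B7 = {4, 6, 8, 9, 11}  B8 = {1, 2, 4, 9, 10}
Tree: B1–B2, B2–B3, B2–B4, B1–B5, B5–B6, B1–B7, B4–B8

Each bag holds 5 vertices, so the decomposition has width 4, which upper-bounds the treewidth. Conversely, {2, 3, 8, 9, 11} is a clique of size 5, and the vertices of any clique must share a bag in every tree decomposition; so some bag has ≥ 5 vertices and tw(G) ≥ 4. Therefore the treewidth is 4.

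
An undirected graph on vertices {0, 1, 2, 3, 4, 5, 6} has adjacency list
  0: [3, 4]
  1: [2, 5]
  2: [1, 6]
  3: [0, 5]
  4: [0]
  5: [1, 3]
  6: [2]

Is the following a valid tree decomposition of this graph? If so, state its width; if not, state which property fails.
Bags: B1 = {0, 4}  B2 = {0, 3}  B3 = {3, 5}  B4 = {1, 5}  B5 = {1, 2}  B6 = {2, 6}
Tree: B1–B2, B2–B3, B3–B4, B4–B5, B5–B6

Yes; width 1.

Every vertex of G appears in some bag (union = {0, 1, 2, 3, 4, 5, 6}); every edge is covered by a bag; and for each vertex v the set of bags containing v is connected in the bag tree. The decomposition is therefore valid. The largest bag has 2 vertices, so the width is 1.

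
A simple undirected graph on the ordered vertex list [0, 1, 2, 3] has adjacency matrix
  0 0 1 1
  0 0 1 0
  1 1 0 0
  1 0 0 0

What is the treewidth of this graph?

1

A width-1 tree decomposition is:
Bags: B1 = {0, 3}  B2 = {0, 2}  B3 = {1, 2}
Tree: B1–B2, B2–B3
The largest bag has 2 vertices, giving width 1; this decomposition certifies tw(G) ≤ 1. G has an edge, so its treewidth is at least 1. Therefore the treewidth is 1.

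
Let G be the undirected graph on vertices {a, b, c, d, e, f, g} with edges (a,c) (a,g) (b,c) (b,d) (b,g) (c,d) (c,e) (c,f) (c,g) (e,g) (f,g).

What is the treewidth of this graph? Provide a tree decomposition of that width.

Treewidth 2.
One such decomposition:
Bags: B1 = {b, c, g}  B2 = {c, e, g}  B3 = {a, c, g}  B4 = {b, c, d}  B5 = {c, f, g}
Tree: B1–B2, B2–B3, B1–B4, B3–B5

The largest bag has 3 vertices, giving width 2; this decomposition certifies tw(G) ≤ 2. Conversely, {b, c, d} is a clique of size 3, and the vertices of any clique must share a bag in every tree decomposition; so some bag has ≥ 3 vertices and tw(G) ≥ 2. Hence tw(G) = 2 exactly.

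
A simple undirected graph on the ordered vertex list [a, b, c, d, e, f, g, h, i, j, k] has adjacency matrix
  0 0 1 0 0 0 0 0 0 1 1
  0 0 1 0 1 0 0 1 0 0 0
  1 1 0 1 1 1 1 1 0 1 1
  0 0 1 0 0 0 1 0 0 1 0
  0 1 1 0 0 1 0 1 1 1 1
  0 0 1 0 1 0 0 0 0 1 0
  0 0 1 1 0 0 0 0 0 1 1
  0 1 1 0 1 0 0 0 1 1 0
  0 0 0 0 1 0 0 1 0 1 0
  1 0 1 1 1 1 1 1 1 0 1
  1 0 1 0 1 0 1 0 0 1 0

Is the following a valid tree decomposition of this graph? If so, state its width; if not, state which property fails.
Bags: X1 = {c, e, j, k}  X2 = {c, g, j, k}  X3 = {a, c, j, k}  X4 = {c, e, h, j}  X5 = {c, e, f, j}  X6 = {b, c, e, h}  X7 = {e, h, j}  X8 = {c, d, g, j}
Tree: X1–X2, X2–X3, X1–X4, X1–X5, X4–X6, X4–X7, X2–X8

A tree decomposition must satisfy three properties: every vertex lies in some bag; for every edge, both endpoints lie together in some bag; and for every vertex, the bags containing it form a connected subtree. Here vertex i appears in no bag, so the decomposition is invalid.

No — vertex i appears in no bag.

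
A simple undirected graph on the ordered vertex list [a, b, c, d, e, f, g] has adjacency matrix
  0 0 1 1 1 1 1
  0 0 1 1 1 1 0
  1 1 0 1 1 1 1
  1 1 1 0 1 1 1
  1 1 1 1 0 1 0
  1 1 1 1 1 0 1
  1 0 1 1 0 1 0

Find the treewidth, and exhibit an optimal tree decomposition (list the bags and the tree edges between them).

Treewidth 4.
One such decomposition:
Bags: B1 = {b, c, d, e, f}  B2 = {a, c, d, e, f}  B3 = {a, c, d, f, g}
Tree: B1–B2, B2–B3

Each bag holds 5 vertices, so the decomposition has width 4, which upper-bounds the treewidth. For the lower bound, the 5 vertices {a, c, d, f, g} are pairwise adjacent, and any tree decomposition puts a clique entirely inside one bag — forcing width ≥ 4. Hence tw(G) = 4 exactly.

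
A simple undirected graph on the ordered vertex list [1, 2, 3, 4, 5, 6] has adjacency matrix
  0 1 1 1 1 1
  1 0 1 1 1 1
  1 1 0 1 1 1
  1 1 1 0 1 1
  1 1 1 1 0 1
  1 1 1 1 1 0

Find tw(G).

A width-5 tree decomposition is:
Bags: B1 = {1, 2, 3, 4, 5, 6}
Tree: (single bag)
A single bag containing all 6 vertices is trivially a valid decomposition of width 5. Conversely, {1, 2, 3, 4, 5, 6} is a clique of size 6, and the vertices of any clique must share a bag in every tree decomposition; so some bag has ≥ 6 vertices and tw(G) ≥ 5. The upper and lower bounds meet at 5, so that is the treewidth.

5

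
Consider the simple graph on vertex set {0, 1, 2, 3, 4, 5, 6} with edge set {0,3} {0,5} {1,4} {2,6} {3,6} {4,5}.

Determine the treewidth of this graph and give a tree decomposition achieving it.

The largest bag has 2 vertices, giving width 1; this decomposition certifies tw(G) ≤ 1. Any graph with an edge has treewidth ≥ 1, and G has the edge 2–6. Therefore the treewidth is 1.

Treewidth 1.
One such decomposition:
Bags: B1 = {2, 6}  B2 = {3, 6}  B3 = {0, 3}  B4 = {0, 5}  B5 = {4, 5}  B6 = {1, 4}
Tree: B1–B2, B2–B3, B3–B4, B4–B5, B5–B6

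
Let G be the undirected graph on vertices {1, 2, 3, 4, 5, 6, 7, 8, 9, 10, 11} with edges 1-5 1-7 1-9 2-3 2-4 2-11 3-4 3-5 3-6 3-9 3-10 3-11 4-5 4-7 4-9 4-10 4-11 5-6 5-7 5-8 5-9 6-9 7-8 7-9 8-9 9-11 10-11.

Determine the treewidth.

3

A width-3 tree decomposition is:
Bags: B1 = {3, 4, 5, 9}  B2 = {3, 4, 9, 11}  B3 = {3, 4, 10, 11}  B4 = {3, 5, 6, 9}  B5 = {4, 5, 7, 9}  B6 = {5, 7, 8, 9}  B7 = {2, 3, 4, 11}  B8 = {1, 5, 7, 9}
Tree: B1–B2, B2–B3, B1–B4, B1–B5, B5–B6, B2–B7, B5–B8
Each bag holds 4 vertices, so the decomposition has width 3, which upper-bounds the treewidth. On the other hand G contains the 4-clique {3, 4, 9, 11}. A clique must lie in a single bag of any decomposition, so no decomposition can have width below 3. Hence tw(G) = 3 exactly.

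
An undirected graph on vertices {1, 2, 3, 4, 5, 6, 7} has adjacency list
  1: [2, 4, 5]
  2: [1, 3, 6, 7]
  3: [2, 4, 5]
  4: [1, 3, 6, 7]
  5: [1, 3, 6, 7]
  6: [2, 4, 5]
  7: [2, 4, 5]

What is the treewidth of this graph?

3

A width-3 tree decomposition is:
Bags: B1 = {2, 4, 5, 6}  B2 = {2, 4, 5, 7}  B3 = {2, 3, 4, 5}  B4 = {1, 2, 4, 5}
Tree: B1–B2, B2–B3, B3–B4
Every bag has size at most 4, so the width is 4 − 1 = 3 and tw(G) ≤ 3. For the lower bound: the 4 vertex sets {5,6}, {4,7}, {2}, {3} are disjoint, each induces a connected subgraph, and every pair is joined by at least one edge of G. Contracting each set to a single vertex therefore yields K_{4} as a minor, and since treewidth is minor-monotone, tw(G) ≥ tw(K_{4}) = 3. Therefore the treewidth is 3.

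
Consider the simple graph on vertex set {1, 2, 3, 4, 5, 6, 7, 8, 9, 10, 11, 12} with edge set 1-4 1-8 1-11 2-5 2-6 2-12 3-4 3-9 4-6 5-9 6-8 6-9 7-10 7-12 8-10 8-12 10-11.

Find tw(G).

3

A width-3 tree decomposition is:
Bags: B1 = {2, 3, 5, 9}  B2 = {2, 3, 6, 9}  B3 = {2, 3, 4, 6}  B4 = {2, 4, 6, 12}  B5 = {4, 6, 8, 12}  B6 = {1, 4, 8, 12}  B7 = {1, 7, 8, 12}  B8 = {1, 7, 8, 10}  B9 = {1, 7, 10, 11}
Tree: B1–B2, B2–B3, B3–B4, B4–B5, B5–B6, B6–B7, B7–B8, B8–B9
The largest bag has 4 vertices, giving width 3; this decomposition certifies tw(G) ≤ 3. For the lower bound: the 4 vertex sets {3,5,9}, {2}, {6}, {1,4,8,12} are disjoint, each induces a connected subgraph, and every pair is joined by at least one edge of G. Contracting each set to a single vertex therefore yields K_{4} as a minor, and since treewidth is minor-monotone, tw(G) ≥ tw(K_{4}) = 3. Therefore the treewidth is 3.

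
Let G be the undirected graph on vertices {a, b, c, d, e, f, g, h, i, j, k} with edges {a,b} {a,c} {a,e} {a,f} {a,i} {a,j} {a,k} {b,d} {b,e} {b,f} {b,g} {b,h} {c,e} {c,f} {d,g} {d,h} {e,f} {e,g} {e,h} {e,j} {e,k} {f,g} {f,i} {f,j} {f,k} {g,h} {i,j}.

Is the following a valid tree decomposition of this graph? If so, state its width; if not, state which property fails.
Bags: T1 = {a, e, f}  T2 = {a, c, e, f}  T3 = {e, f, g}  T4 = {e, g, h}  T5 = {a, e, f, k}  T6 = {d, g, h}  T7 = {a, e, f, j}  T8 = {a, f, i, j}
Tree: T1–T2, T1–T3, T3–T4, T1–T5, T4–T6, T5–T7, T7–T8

No — vertex b appears in no bag.

A tree decomposition must satisfy three properties: every vertex lies in some bag; for every edge, both endpoints lie together in some bag; and for every vertex, the bags containing it form a connected subtree. Here vertex b appears in no bag, so the decomposition is invalid.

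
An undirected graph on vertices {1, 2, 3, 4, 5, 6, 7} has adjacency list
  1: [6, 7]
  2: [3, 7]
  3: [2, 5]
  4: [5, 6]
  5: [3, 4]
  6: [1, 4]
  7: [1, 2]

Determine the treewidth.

2

A width-2 tree decomposition is:
Bags: B1 = {2, 3, 5}  B2 = {2, 5, 7}  B3 = {1, 5, 7}  B4 = {1, 5, 6}  B5 = {4, 5, 6}
Tree: B1–B2, B2–B3, B3–B4, B4–B5
Every bag has size at most 3, so the width is 3 − 1 = 2 and tw(G) ≤ 2. The edges 5–3–2–7–1–6–4–5 form a cycle, so G is not a tree and its treewidth is at least 2. Hence tw(G) = 2 exactly.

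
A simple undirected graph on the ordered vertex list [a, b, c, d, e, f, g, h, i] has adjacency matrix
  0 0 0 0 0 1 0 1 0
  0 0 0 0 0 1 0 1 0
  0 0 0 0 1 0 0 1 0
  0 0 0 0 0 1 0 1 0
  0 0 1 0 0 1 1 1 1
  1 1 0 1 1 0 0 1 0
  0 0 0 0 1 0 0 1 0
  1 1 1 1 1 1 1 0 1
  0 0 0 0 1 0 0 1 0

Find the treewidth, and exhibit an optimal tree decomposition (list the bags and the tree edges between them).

Treewidth 2.
Bags: B1 = {e, f, h}  B2 = {b, f, h}  B3 = {c, e, h}  B4 = {d, f, h}  B5 = {a, f, h}  B6 = {e, g, h}  B7 = {e, h, i}
Tree: B1–B2, B1–B3, B2–B4, B4–B5, B1–B6, B3–B7

Every bag has size at most 3, so the width is 3 − 1 = 2 and tw(G) ≤ 2. Conversely, {e, g, h} is a clique of size 3, and the vertices of any clique must share a bag in every tree decomposition; so some bag has ≥ 3 vertices and tw(G) ≥ 2. Therefore the treewidth is 2.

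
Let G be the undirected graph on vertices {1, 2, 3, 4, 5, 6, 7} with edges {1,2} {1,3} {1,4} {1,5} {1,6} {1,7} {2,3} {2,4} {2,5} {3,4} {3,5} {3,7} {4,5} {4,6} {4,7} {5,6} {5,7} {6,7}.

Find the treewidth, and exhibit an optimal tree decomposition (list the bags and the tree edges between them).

The largest bag has 5 vertices, giving width 4; this decomposition certifies tw(G) ≤ 4. On the other hand G contains the 5-clique {1, 2, 3, 4, 5}. A clique must lie in a single bag of any decomposition, so no decomposition can have width below 4. Therefore the treewidth is 4.

Treewidth 4.
Bags: B1 = {1, 3, 4, 5, 7}  B2 = {1, 4, 5, 6, 7}  B3 = {1, 2, 3, 4, 5}
Tree: B1–B2, B1–B3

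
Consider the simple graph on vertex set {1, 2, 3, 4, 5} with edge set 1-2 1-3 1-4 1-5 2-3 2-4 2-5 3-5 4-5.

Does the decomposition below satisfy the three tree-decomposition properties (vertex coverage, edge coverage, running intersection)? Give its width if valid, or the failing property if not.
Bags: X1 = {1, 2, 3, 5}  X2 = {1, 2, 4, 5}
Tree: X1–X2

Yes; width 3.

Every vertex of G appears in some bag (union = {1, 2, 3, 4, 5}); every edge is covered by a bag; and for each vertex v the set of bags containing v is connected in the bag tree. The decomposition is therefore valid. The largest bag has 4 vertices, so the width is 3.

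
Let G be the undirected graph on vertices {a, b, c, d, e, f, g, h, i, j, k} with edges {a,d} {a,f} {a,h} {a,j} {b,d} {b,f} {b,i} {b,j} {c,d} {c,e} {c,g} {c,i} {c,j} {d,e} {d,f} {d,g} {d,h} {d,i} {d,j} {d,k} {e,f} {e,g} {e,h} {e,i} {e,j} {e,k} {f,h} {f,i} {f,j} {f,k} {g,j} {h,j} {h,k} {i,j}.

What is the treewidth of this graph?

A width-4 tree decomposition is:
Bags: B1 = {d, e, f, i, j}  B2 = {b, d, f, i, j}  B3 = {c, d, e, i, j}  B4 = {c, d, e, g, j}  B5 = {d, e, f, h, j}  B6 = {d, e, f, h, k}  B7 = {a, d, f, h, j}
Tree: B1–B2, B1–B3, B3–B4, B1–B5, B5–B6, B5–B7
Each bag holds 5 vertices, so the decomposition has width 4, which upper-bounds the treewidth. On the other hand G contains the 5-clique {c, d, e, g, j}. A clique must lie in a single bag of any decomposition, so no decomposition can have width below 4. Hence tw(G) = 4 exactly.

4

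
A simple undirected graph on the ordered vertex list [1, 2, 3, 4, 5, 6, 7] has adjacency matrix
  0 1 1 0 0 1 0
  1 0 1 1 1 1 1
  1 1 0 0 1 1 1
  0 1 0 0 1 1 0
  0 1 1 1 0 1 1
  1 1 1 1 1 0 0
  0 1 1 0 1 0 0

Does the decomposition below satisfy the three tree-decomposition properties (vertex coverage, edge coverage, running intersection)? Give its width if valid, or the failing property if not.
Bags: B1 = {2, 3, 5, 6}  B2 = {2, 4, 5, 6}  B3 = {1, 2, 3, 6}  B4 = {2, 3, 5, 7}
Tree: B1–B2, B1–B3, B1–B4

Yes; width 3.

Every vertex of G appears in some bag (union = {1, 2, 3, 4, 5, 6, 7}); every edge is covered by a bag; and for each vertex v the set of bags containing v is connected in the bag tree. The decomposition is therefore valid. The largest bag has 4 vertices, so the width is 3.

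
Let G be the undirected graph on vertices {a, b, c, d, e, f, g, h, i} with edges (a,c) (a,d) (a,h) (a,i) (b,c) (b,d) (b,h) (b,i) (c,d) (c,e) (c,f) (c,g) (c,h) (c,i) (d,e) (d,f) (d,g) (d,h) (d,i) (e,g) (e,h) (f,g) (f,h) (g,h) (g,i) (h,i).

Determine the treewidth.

A width-4 tree decomposition is:
Bags: B1 = {b, c, d, h, i}  B2 = {c, d, g, h, i}  B3 = {c, d, e, g, h}  B4 = {a, c, d, h, i}  B5 = {c, d, f, g, h}
Tree: B1–B2, B2–B3, B1–B4, B3–B5
Every bag has size at most 5, so the width is 5 − 1 = 4 and tw(G) ≤ 4. Conversely, {c, d, e, g, h} is a clique of size 5, and the vertices of any clique must share a bag in every tree decomposition; so some bag has ≥ 5 vertices and tw(G) ≥ 4. The upper and lower bounds meet at 4, so that is the treewidth.

4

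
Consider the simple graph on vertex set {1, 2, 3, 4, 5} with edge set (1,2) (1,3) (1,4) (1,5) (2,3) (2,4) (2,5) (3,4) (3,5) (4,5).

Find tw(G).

A width-4 tree decomposition is:
Bags: B1 = {1, 2, 3, 4, 5}
Tree: (single bag)
With just one bag of size 5, the width is 5 − 1 = 4, so tw(G) ≤ 4. On the other hand G contains the 5-clique {1, 2, 3, 4, 5}. A clique must lie in a single bag of any decomposition, so no decomposition can have width below 4. Hence tw(G) = 4 exactly.

4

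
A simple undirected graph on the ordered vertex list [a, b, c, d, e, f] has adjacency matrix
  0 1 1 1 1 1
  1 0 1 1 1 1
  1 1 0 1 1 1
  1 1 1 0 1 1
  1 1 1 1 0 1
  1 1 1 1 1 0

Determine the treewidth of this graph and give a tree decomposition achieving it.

Treewidth 5.
One optimal decomposition is:
Bags: B1 = {a, b, c, d, e, f}
Tree: (single bag)

A single bag containing all 6 vertices is trivially a valid decomposition of width 5. For the lower bound, the 6 vertices {a, b, c, d, e, f} are pairwise adjacent, and any tree decomposition puts a clique entirely inside one bag — forcing width ≥ 5. Therefore the treewidth is 5.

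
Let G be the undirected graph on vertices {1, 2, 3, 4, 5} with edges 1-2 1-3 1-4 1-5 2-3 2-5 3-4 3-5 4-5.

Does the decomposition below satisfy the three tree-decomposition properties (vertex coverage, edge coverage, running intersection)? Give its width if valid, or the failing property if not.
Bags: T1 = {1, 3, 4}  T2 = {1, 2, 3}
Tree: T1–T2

No — vertex 5 appears in no bag.

A tree decomposition must satisfy three properties: every vertex lies in some bag; for every edge, both endpoints lie together in some bag; and for every vertex, the bags containing it form a connected subtree. Here vertex 5 appears in no bag, so the decomposition is invalid.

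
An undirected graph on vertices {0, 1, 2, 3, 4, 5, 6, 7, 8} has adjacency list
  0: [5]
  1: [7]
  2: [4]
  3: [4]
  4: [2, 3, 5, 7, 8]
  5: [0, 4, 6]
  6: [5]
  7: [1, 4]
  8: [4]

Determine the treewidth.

A width-1 tree decomposition is:
Bags: B1 = {4, 8}  B2 = {4, 5}  B3 = {4, 7}  B4 = {1, 7}  B5 = {5, 6}  B6 = {0, 5}  B7 = {2, 4}  B8 = {3, 4}
Tree: B1–B2, B1–B3, B3–B4, B2–B5, B2–B6, B2–B7, B2–B8
The largest bag has 2 vertices, giving width 1; this decomposition certifies tw(G) ≤ 1. G has an edge, so its treewidth is at least 1. Hence tw(G) = 1 exactly.

1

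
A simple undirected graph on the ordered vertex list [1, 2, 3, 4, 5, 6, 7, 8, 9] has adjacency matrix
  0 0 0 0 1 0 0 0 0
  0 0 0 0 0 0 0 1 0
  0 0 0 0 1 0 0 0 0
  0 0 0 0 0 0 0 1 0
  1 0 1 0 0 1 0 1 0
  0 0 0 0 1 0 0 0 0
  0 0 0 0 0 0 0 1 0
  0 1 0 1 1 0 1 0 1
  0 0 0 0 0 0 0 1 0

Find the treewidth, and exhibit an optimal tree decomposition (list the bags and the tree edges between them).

Treewidth 1.
One such decomposition:
Bags: B1 = {5, 8}  B2 = {1, 5}  B3 = {5, 6}  B4 = {3, 5}  B5 = {2, 8}  B6 = {4, 8}  B7 = {8, 9}  B8 = {7, 8}
Tree: B1–B2, B1–B3, B3–B4, B1–B5, B5–B6, B5–B7, B6–B8

The largest bag has 2 vertices, giving width 1; this decomposition certifies tw(G) ≤ 1. Since G has at least one edge (e.g. 8–5), it is not an edgeless graph, so tw(G) ≥ 1. The upper and lower bounds meet at 1, so that is the treewidth.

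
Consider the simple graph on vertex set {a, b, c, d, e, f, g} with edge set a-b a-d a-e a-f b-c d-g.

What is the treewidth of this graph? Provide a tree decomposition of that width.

Each bag holds 2 vertices, so the decomposition has width 1, which upper-bounds the treewidth. G has an edge, so its treewidth is at least 1. Therefore the treewidth is 1.

Treewidth 1.
One such decomposition:
Bags: B1 = {a, e}  B2 = {a, b}  B3 = {a, d}  B4 = {a, f}  B5 = {b, c}  B6 = {d, g}
Tree: B1–B2, B2–B3, B2–B4, B2–B5, B3–B6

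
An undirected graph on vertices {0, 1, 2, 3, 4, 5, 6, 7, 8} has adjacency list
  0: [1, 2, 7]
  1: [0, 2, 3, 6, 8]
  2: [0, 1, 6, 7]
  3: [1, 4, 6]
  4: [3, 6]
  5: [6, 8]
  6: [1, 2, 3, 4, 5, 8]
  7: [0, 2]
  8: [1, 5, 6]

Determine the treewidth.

A width-2 tree decomposition is:
Bags: B1 = {1, 6, 8}  B2 = {1, 3, 6}  B3 = {1, 2, 6}  B4 = {0, 1, 2}  B5 = {5, 6, 8}  B6 = {0, 2, 7}  B7 = {3, 4, 6}
Tree: B1–B2, B1–B3, B3–B4, B1–B5, B4–B6, B2–B7
Every bag has size at most 3, so the width is 3 − 1 = 2 and tw(G) ≤ 2. On the other hand G contains the 3-clique {0, 1, 2}. A clique must lie in a single bag of any decomposition, so no decomposition can have width below 2. Therefore the treewidth is 2.

2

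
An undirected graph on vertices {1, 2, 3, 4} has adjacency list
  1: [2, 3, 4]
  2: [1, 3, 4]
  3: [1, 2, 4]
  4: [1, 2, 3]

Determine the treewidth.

3

A width-3 tree decomposition is:
Bags: B1 = {1, 2, 3, 4}
Tree: (single bag)
A single bag containing all 4 vertices is trivially a valid decomposition of width 3. On the other hand G contains the 4-clique {1, 2, 3, 4}. A clique must lie in a single bag of any decomposition, so no decomposition can have width below 3. Combining the bounds, tw(G) = 3.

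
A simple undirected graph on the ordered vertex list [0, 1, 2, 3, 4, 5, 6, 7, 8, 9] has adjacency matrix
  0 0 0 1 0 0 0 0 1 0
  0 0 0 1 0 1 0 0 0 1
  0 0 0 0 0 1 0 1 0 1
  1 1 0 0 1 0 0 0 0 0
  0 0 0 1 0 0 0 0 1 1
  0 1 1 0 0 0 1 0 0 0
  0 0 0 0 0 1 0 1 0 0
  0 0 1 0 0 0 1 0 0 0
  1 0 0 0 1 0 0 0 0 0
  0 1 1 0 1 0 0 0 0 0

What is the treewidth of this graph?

A width-2 tree decomposition is:
Bags: B1 = {0, 3, 8}  B2 = {3, 4, 8}  B3 = {1, 3, 4}  B4 = {1, 4, 9}  B5 = {1, 5, 9}  B6 = {2, 5, 9}  B7 = {2, 5, 6}  B8 = {2, 6, 7}
Tree: B1–B2, B2–B3, B3–B4, B4–B5, B5–B6, B6–B7, B7–B8
The largest bag has 3 vertices, giving width 2; this decomposition certifies tw(G) ≤ 2. For the lower bound, G contains the cycle 0–8–4–3–0, so G is not a forest; only forests have treewidth ≤ 1, hence tw(G) ≥ 2. The upper and lower bounds meet at 2, so that is the treewidth.

2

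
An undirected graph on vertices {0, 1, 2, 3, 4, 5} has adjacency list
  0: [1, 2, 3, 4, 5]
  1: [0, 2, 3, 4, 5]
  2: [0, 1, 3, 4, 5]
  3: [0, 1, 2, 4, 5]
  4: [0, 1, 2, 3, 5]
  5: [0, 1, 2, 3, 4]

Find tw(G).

A width-5 tree decomposition is:
Bags: B1 = {0, 1, 2, 3, 4, 5}
Tree: (single bag)
With just one bag of size 6, the width is 6 − 1 = 5, so tw(G) ≤ 5. For the lower bound, the 6 vertices {0, 1, 2, 3, 4, 5} are pairwise adjacent, and any tree decomposition puts a clique entirely inside one bag — forcing width ≥ 5. Hence tw(G) = 5 exactly.

5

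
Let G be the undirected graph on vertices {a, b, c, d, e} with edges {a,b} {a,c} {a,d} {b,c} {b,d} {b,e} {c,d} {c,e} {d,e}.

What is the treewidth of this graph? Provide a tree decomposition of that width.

Every bag has size at most 4, so the width is 4 − 1 = 3 and tw(G) ≤ 3. For the lower bound, the 4 vertices {b, c, d, e} are pairwise adjacent, and any tree decomposition puts a clique entirely inside one bag — forcing width ≥ 3. Combining the bounds, tw(G) = 3.

Treewidth 3.
One such decomposition:
Bags: B1 = {a, b, c, d}  B2 = {b, c, d, e}
Tree: B1–B2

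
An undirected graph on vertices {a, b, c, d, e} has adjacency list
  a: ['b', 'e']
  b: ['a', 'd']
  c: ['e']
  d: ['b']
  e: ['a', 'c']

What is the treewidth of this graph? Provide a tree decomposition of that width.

The largest bag has 2 vertices, giving width 1; this decomposition certifies tw(G) ≤ 1. Any graph with an edge has treewidth ≥ 1, and G has the edge d–b. Combining the bounds, tw(G) = 1.

Treewidth 1.
Bags: B1 = {b, d}  B2 = {a, b}  B3 = {a, e}  B4 = {c, e}
Tree: B1–B2, B2–B3, B3–B4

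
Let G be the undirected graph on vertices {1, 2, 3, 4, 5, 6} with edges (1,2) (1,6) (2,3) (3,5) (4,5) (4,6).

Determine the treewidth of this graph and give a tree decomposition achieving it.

The largest bag has 3 vertices, giving width 2; this decomposition certifies tw(G) ≤ 2. The edges 6–1–2–3–5–4–6 form a cycle, so G is not a tree and its treewidth is at least 2. Therefore the treewidth is 2.

Treewidth 2.
Bags: B1 = {1, 2, 6}  B2 = {2, 3, 6}  B3 = {3, 5, 6}  B4 = {4, 5, 6}
Tree: B1–B2, B2–B3, B3–B4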